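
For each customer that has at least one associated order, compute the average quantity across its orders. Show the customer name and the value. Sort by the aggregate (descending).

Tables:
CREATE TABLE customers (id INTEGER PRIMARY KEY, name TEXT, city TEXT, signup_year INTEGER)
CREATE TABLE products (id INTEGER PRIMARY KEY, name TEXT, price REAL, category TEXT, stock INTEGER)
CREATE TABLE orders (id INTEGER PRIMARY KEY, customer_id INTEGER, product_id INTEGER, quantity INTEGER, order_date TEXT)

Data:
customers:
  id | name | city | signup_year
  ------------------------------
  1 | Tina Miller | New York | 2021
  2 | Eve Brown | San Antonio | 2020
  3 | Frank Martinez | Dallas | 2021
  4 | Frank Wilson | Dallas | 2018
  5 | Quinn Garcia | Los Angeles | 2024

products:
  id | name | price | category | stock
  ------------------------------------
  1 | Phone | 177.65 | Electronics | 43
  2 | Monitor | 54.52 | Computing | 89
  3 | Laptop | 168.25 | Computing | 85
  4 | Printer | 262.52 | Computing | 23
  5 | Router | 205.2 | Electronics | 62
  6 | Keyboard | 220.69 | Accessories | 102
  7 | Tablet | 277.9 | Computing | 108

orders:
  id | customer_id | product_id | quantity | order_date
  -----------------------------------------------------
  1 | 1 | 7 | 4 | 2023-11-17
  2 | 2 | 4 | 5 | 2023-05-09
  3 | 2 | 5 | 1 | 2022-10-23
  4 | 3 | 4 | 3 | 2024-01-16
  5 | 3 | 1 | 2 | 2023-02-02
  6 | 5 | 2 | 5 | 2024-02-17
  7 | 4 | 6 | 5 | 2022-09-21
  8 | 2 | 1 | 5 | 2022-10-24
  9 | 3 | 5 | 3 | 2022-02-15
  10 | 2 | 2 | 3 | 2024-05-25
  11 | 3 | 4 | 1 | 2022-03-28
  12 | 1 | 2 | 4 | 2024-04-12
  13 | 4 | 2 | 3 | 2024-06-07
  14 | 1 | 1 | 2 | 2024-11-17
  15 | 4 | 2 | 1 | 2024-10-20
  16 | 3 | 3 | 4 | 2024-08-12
SELECT p.name, AVG(c.quantity) AS avg_quantity FROM orders c JOIN customers p ON c.customer_id = p.id GROUP BY p.id, p.name ORDER BY avg_quantity DESC

Execution result:
name | avg_quantity
Quinn Garcia | 5.00
Eve Brown | 3.50
Tina Miller | 3.33
Frank Wilson | 3.00
Frank Martinez | 2.60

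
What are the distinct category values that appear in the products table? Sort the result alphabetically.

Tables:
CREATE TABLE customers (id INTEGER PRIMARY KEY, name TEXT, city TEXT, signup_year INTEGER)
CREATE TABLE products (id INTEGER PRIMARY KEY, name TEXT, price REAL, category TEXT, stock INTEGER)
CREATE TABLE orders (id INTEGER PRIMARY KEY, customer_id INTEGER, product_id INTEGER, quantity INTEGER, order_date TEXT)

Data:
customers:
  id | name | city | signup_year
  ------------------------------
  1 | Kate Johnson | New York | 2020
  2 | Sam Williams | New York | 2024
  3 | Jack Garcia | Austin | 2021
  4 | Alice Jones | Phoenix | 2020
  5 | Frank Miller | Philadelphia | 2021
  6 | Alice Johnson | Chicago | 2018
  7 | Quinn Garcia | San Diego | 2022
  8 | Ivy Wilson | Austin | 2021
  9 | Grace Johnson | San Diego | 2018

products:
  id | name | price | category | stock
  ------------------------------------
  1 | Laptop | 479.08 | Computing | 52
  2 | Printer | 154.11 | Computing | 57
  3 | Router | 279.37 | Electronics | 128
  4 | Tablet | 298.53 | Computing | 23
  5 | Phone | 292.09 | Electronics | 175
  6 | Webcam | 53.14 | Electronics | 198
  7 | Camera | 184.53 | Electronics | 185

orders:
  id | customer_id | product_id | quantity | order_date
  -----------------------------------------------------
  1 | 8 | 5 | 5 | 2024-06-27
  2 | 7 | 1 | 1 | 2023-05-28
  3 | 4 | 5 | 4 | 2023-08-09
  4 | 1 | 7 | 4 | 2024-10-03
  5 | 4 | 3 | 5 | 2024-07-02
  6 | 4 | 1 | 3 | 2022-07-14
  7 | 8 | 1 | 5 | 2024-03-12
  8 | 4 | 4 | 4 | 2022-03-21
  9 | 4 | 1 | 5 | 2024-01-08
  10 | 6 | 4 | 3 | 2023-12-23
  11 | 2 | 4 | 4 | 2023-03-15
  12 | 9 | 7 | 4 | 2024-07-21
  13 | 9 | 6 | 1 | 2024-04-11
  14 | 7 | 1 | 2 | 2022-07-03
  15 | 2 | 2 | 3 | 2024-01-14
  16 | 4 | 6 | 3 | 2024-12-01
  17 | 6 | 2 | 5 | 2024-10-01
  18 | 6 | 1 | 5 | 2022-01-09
SELECT DISTINCT category FROM products ORDER BY category

Execution result:
category
Computing
Electronics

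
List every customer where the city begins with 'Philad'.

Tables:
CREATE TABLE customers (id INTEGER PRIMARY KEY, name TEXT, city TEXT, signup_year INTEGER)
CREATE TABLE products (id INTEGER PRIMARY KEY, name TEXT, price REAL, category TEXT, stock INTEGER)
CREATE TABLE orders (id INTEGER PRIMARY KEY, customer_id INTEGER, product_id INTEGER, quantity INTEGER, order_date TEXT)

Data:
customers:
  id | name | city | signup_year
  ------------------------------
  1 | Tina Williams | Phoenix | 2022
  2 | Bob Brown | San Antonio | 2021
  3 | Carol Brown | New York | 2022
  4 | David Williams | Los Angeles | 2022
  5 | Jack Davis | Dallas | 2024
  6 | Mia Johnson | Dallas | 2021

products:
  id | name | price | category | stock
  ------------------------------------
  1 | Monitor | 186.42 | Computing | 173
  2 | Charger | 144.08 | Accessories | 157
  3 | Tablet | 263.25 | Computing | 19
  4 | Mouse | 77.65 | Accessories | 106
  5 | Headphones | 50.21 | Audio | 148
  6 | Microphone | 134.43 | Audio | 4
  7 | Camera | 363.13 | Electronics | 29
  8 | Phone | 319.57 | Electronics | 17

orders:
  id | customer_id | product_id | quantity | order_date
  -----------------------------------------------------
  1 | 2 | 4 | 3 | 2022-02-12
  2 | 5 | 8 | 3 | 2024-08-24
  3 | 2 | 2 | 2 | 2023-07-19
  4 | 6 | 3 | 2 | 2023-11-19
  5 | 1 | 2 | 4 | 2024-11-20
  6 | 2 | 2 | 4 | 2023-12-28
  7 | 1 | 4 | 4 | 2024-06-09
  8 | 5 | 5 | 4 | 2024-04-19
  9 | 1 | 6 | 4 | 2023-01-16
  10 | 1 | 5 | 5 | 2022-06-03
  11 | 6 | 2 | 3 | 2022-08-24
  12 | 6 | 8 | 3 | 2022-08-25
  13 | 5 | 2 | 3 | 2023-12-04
SELECT name, city FROM customers WHERE city LIKE 'Philad%'

Execution result:
(no rows)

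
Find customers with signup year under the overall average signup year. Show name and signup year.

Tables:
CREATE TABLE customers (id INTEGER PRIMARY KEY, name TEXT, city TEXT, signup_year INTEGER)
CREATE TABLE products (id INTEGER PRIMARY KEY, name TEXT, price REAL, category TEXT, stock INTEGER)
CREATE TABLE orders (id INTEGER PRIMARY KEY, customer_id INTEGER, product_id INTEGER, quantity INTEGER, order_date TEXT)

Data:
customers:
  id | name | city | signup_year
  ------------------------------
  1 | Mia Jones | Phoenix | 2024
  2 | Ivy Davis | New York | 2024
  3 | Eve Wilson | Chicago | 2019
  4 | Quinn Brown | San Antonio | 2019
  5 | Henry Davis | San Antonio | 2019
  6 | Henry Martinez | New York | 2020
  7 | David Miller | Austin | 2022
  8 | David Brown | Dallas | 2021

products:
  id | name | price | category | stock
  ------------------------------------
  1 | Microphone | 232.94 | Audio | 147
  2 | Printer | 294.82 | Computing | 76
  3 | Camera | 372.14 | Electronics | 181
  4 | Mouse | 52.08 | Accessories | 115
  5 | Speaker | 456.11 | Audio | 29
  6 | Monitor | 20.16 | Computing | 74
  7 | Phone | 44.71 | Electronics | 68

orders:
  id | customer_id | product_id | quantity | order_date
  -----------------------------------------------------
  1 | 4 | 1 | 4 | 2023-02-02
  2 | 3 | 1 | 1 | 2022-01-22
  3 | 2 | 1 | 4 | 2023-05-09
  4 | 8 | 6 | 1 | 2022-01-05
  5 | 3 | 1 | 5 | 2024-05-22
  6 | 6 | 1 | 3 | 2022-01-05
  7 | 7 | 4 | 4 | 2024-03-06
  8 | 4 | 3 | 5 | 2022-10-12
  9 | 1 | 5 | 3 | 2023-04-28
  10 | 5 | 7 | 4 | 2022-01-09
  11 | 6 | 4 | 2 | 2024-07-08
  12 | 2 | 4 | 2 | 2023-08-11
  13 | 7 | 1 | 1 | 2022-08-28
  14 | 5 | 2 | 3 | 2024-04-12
SELECT name, signup_year FROM customers WHERE signup_year < (SELECT AVG(signup_year) FROM customers)

Execution result:
name | signup_year
Eve Wilson | 2019
Quinn Brown | 2019
Henry Davis | 2019
Henry Martinez | 2020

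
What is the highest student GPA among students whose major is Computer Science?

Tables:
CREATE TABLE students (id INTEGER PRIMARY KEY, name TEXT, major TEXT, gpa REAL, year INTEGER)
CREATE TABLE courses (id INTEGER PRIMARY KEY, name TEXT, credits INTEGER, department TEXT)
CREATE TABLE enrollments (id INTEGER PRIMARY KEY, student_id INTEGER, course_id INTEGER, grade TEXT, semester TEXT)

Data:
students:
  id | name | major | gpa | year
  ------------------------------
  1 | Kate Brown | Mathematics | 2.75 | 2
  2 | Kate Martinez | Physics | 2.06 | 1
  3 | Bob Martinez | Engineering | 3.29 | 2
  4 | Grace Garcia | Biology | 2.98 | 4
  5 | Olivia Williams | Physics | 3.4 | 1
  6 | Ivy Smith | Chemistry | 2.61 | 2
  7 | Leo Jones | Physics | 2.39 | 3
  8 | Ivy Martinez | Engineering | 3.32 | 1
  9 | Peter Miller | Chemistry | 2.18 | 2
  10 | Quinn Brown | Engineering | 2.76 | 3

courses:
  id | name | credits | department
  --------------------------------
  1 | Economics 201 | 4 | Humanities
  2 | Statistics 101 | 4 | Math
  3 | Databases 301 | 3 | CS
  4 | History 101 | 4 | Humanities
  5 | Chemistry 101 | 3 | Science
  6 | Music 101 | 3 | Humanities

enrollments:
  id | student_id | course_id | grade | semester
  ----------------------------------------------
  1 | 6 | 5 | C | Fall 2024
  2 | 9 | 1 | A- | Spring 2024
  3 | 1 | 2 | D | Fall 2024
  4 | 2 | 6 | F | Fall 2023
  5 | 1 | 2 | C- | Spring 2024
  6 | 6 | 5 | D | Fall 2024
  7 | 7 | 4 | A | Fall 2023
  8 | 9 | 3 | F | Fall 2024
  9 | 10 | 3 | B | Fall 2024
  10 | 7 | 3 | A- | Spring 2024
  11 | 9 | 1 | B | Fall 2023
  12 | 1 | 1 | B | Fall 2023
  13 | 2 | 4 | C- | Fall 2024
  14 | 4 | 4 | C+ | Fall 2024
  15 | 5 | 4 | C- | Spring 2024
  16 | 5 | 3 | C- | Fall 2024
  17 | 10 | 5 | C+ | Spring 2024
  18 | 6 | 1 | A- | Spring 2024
SELECT MAX(gpa) FROM students WHERE major = 'Computer Science'

Execution result:
NULL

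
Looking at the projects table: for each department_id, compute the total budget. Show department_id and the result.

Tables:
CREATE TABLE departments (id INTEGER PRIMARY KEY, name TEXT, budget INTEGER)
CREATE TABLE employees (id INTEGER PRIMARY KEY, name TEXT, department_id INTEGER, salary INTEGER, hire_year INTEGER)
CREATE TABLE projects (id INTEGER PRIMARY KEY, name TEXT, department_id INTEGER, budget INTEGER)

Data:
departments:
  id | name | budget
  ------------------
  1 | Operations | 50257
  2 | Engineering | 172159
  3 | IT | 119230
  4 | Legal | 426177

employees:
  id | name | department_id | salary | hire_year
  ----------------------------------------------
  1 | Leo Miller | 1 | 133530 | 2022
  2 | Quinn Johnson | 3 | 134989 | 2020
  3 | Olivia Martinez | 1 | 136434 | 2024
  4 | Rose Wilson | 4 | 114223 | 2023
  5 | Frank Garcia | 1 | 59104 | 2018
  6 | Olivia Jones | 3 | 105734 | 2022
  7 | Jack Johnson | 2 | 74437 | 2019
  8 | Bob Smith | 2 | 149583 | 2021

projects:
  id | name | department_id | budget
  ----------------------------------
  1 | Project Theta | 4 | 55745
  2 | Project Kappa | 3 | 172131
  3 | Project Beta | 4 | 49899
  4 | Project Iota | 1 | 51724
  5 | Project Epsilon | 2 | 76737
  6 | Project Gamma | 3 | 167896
SELECT department_id, SUM(budget) AS sum_budget FROM projects GROUP BY department_id

Execution result:
department_id | sum_budget
1 | 51724
2 | 76737
3 | 340027
4 | 105644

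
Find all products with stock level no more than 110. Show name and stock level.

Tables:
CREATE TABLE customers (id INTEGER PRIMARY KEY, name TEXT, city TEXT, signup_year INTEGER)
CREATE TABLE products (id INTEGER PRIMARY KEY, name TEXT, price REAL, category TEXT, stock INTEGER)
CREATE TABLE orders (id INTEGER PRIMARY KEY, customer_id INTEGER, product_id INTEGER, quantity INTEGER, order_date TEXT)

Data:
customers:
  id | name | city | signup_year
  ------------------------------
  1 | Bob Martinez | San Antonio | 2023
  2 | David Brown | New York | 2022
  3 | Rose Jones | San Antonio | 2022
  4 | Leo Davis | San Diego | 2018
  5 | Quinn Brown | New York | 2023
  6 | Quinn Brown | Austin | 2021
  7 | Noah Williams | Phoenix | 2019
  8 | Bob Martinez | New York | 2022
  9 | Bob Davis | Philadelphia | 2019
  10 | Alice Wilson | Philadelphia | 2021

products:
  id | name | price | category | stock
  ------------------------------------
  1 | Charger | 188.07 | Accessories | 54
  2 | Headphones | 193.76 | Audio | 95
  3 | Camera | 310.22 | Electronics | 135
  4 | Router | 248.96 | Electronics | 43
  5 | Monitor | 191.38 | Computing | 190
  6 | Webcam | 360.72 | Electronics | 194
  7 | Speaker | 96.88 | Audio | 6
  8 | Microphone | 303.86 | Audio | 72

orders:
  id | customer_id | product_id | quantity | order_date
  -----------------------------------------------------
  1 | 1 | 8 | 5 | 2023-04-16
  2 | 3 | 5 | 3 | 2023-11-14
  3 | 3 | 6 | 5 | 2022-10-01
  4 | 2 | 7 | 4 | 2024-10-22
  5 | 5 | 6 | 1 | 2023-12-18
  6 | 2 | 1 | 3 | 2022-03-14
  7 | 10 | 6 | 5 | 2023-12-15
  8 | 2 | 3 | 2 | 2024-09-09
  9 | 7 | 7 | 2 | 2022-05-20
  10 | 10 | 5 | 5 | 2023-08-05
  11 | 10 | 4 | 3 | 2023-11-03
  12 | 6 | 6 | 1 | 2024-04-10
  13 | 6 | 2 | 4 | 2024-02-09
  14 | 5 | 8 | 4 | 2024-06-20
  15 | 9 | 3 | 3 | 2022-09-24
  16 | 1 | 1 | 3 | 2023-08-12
SELECT name, stock FROM products WHERE stock <= 110

Execution result:
name | stock
Charger | 54
Headphones | 95
Router | 43
Speaker | 6
Microphone | 72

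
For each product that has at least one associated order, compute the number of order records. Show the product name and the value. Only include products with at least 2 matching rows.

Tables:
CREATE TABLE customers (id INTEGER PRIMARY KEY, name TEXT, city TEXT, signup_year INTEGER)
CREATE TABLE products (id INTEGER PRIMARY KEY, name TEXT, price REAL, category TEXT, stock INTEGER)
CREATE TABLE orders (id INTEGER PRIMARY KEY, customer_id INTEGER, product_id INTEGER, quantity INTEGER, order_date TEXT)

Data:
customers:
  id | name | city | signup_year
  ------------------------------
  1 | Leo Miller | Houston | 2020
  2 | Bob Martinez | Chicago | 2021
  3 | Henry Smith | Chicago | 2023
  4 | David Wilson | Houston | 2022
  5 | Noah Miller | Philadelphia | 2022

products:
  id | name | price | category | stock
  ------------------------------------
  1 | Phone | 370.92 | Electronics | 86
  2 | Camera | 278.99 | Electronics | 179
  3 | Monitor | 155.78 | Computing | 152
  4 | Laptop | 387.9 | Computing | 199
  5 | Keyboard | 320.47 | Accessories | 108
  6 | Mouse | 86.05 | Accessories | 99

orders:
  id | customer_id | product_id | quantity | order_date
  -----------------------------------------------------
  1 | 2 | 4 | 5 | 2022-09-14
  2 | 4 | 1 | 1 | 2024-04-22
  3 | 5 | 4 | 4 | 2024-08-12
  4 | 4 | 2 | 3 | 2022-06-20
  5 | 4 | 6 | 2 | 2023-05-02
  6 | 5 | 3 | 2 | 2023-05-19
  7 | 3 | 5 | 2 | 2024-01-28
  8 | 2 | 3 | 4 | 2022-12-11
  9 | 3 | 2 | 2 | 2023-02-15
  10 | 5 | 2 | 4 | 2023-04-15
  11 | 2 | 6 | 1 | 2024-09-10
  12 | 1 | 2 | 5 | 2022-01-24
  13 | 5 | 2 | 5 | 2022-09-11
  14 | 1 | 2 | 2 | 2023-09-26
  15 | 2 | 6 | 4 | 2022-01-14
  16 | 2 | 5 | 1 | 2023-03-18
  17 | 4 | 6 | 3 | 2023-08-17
SELECT p.name, COUNT(*) AS n FROM orders c JOIN products p ON c.product_id = p.id GROUP BY p.id, p.name HAVING COUNT(*) >= 2

Execution result:
name | n
Camera | 6
Monitor | 2
Laptop | 2
Keyboard | 2
Mouse | 4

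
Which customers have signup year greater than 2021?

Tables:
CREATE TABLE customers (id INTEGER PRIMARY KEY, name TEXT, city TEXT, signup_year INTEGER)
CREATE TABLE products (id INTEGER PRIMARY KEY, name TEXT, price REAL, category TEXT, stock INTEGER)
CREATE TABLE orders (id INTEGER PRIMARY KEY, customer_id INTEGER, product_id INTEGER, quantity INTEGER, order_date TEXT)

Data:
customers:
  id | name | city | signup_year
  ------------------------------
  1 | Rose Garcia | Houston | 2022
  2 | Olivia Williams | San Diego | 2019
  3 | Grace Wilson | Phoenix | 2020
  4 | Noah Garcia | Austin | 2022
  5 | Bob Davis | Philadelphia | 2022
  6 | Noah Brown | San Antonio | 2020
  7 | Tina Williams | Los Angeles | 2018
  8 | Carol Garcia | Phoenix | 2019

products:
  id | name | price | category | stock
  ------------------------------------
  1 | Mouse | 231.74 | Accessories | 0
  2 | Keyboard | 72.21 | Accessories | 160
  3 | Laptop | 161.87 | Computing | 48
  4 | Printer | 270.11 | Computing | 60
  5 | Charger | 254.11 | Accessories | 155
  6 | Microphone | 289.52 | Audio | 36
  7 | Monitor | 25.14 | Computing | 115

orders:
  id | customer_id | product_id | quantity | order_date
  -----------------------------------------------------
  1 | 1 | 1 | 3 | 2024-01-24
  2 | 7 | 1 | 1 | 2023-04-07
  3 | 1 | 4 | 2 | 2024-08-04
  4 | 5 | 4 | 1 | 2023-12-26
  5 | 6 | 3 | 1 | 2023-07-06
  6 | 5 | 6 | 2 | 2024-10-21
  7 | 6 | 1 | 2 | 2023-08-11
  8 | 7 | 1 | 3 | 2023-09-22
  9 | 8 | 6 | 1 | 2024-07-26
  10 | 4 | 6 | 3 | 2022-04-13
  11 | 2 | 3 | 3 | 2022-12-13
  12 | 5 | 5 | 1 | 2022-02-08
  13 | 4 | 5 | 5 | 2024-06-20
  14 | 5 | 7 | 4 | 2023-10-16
SELECT name, signup_year FROM customers WHERE signup_year > 2021

Execution result:
name | signup_year
Rose Garcia | 2022
Noah Garcia | 2022
Bob Davis | 2022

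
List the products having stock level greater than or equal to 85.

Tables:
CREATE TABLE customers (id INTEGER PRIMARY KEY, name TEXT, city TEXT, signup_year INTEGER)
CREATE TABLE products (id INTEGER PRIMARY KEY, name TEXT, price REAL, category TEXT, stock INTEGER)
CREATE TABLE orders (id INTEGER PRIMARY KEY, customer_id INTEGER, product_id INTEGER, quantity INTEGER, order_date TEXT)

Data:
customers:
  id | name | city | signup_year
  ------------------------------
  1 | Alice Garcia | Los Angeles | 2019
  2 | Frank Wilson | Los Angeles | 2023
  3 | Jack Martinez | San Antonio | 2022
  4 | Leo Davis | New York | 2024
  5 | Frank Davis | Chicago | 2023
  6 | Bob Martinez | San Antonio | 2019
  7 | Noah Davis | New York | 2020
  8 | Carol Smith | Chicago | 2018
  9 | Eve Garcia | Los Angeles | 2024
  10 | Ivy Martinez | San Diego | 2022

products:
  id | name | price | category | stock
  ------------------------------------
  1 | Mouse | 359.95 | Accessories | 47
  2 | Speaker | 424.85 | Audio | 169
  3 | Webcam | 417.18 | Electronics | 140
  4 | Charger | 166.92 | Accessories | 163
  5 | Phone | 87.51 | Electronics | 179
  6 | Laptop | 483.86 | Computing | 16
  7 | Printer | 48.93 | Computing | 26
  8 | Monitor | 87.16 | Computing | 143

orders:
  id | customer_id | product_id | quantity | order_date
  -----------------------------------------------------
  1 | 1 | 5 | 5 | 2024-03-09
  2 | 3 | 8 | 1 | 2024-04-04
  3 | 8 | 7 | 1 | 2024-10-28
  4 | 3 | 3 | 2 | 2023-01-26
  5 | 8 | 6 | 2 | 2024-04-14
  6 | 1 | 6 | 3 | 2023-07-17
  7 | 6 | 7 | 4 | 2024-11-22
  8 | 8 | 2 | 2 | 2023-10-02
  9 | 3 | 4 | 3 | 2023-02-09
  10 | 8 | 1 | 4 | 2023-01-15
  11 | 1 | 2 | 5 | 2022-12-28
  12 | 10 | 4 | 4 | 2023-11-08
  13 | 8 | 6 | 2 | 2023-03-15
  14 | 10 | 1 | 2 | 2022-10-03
SELECT name, stock FROM products WHERE stock >= 85

Execution result:
name | stock
Speaker | 169
Webcam | 140
Charger | 163
Phone | 179
Monitor | 143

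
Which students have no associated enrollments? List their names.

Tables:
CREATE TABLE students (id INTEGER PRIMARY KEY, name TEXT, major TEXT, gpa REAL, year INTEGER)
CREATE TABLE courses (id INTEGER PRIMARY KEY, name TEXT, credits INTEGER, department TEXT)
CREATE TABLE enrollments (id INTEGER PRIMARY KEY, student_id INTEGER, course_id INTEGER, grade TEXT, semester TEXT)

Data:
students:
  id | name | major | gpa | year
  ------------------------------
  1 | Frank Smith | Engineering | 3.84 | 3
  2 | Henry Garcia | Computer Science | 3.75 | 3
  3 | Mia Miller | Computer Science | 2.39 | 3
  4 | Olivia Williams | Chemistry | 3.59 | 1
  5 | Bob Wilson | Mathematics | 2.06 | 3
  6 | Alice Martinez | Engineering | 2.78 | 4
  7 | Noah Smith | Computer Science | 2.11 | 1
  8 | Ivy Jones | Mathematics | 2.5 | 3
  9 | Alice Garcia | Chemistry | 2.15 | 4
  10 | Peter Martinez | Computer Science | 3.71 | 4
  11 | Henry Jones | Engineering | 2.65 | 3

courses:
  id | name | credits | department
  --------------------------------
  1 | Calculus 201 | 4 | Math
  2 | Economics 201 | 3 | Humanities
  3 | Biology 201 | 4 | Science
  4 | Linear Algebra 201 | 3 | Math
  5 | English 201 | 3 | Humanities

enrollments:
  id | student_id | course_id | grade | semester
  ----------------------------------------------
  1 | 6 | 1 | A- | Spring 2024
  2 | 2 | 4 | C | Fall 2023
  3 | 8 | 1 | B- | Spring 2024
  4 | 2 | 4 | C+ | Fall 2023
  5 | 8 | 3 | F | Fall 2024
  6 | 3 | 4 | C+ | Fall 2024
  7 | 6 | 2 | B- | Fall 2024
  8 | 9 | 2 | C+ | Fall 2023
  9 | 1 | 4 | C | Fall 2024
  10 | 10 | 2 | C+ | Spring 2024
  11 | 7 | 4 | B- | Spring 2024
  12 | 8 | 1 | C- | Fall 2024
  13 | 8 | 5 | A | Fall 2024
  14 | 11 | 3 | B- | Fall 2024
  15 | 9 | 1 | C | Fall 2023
SELECT p.name FROM students p LEFT JOIN enrollments c ON c.student_id = p.id WHERE c.id IS NULL

Execution result:
name
Olivia Williams
Bob Wilson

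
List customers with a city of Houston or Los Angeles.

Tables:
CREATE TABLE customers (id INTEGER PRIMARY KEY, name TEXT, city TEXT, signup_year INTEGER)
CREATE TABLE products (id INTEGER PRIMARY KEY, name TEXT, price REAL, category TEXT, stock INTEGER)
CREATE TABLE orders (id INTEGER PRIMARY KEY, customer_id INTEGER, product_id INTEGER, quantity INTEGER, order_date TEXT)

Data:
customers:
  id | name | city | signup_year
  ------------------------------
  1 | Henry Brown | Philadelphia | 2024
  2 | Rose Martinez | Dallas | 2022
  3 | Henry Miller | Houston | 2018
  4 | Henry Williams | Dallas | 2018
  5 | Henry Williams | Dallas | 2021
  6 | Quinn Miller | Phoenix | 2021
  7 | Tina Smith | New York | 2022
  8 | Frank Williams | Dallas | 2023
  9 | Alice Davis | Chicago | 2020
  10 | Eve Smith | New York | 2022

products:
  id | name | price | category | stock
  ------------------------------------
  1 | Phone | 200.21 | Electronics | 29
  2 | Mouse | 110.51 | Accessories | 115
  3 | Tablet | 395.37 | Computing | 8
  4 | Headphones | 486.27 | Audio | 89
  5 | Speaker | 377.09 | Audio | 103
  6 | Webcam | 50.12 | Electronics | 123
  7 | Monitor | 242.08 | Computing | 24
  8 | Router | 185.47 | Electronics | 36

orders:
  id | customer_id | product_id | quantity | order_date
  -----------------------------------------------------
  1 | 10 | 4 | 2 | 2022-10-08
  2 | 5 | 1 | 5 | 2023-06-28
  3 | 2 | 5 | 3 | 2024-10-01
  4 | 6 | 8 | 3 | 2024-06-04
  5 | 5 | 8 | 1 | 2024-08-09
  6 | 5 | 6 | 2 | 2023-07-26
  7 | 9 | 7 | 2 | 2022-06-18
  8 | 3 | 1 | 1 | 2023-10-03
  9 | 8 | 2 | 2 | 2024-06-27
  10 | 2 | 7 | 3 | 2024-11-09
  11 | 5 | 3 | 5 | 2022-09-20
SELECT name, city FROM customers WHERE city IN ('Houston', 'Los Angeles')

Execution result:
name | city
Henry Miller | Houston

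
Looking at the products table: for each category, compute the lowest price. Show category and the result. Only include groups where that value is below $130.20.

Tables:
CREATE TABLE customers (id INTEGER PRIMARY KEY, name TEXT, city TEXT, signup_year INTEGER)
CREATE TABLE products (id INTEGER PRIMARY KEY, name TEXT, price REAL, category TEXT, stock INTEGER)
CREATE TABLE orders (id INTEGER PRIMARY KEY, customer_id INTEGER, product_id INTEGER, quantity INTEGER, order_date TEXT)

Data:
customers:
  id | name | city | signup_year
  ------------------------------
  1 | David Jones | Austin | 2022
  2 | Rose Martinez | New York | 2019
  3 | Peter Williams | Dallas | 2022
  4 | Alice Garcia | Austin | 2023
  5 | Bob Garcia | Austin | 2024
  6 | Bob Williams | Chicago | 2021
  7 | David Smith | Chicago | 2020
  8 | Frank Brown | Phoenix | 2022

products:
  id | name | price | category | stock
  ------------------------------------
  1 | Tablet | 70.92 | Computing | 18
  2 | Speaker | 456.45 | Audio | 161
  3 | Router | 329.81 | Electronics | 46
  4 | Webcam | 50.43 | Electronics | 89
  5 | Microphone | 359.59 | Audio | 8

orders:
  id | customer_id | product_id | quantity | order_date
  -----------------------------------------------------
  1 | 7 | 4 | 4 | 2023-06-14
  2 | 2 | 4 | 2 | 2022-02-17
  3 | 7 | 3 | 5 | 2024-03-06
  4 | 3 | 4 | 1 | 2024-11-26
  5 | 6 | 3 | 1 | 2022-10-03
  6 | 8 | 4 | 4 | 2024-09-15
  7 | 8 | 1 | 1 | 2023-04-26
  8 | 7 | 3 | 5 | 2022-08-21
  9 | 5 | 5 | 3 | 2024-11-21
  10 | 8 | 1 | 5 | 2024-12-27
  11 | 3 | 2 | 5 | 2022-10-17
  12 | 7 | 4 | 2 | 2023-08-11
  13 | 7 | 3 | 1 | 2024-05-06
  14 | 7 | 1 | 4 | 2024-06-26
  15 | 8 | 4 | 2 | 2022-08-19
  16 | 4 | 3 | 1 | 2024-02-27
SELECT category, MIN(price) AS min_price FROM products GROUP BY category HAVING MIN(price) < 130.2

Execution result:
category | min_price
Computing | 70.92
Electronics | 50.43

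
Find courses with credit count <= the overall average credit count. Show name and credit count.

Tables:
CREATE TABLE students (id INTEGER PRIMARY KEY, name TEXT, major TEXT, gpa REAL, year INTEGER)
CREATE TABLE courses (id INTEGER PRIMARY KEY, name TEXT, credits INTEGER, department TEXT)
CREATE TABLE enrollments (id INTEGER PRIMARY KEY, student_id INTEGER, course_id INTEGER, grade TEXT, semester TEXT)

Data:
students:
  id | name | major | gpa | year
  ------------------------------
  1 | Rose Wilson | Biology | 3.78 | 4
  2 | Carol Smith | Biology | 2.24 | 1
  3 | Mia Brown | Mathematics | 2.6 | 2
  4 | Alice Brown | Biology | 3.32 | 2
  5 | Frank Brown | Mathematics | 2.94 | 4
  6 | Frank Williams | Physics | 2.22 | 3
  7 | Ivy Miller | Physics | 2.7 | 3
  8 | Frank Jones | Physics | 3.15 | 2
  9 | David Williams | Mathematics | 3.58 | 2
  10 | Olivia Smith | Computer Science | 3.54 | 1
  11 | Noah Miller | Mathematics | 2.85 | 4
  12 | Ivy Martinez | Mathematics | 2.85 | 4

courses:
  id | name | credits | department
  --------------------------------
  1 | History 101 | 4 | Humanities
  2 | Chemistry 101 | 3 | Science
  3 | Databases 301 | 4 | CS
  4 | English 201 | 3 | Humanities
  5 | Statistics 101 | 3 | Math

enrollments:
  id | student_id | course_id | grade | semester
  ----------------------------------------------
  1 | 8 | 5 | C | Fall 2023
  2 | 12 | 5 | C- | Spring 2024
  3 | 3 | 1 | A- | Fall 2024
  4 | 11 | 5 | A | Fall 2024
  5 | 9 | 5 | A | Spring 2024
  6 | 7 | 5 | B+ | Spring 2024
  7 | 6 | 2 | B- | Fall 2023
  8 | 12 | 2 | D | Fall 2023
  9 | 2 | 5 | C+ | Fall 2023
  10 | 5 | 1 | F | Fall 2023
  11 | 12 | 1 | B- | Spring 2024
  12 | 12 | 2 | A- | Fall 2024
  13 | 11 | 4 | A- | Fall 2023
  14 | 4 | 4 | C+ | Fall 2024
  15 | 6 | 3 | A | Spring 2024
SELECT name, credits FROM courses WHERE credits <= (SELECT AVG(credits) FROM courses)

Execution result:
name | credits
Chemistry 101 | 3
English 201 | 3
Statistics 101 | 3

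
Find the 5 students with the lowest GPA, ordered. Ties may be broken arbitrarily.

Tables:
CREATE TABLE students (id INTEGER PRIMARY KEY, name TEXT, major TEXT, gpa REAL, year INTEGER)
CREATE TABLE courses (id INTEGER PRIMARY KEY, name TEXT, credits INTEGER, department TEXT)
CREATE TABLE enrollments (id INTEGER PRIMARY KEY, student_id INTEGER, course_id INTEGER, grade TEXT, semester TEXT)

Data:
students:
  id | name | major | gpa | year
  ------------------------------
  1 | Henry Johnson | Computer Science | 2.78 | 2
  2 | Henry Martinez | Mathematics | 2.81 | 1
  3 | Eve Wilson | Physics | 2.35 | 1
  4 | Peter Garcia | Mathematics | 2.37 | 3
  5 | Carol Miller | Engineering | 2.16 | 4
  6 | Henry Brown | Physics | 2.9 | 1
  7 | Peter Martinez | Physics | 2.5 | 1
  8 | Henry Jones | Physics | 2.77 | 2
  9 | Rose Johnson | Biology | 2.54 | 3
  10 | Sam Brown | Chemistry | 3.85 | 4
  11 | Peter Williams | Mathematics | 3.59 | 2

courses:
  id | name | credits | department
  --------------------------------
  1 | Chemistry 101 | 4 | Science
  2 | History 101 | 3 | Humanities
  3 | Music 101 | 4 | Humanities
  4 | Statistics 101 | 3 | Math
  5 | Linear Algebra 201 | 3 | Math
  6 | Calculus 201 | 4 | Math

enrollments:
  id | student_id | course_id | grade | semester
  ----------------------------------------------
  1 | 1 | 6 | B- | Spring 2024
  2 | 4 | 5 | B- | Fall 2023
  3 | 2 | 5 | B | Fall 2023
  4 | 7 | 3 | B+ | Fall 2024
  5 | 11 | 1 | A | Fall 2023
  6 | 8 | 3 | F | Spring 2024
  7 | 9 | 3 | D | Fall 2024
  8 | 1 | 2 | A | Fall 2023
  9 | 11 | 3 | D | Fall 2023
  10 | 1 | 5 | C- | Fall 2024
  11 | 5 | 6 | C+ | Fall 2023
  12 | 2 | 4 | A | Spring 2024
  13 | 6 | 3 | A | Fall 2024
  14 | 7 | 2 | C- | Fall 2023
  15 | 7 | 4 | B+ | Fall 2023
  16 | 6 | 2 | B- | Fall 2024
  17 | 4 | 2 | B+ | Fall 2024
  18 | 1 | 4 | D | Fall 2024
SELECT name, gpa FROM students ORDER BY gpa ASC LIMIT 5

Execution result:
name | gpa
Carol Miller | 2.16
Eve Wilson | 2.35
Peter Garcia | 2.37
Peter Martinez | 2.50
Rose Johnson | 2.54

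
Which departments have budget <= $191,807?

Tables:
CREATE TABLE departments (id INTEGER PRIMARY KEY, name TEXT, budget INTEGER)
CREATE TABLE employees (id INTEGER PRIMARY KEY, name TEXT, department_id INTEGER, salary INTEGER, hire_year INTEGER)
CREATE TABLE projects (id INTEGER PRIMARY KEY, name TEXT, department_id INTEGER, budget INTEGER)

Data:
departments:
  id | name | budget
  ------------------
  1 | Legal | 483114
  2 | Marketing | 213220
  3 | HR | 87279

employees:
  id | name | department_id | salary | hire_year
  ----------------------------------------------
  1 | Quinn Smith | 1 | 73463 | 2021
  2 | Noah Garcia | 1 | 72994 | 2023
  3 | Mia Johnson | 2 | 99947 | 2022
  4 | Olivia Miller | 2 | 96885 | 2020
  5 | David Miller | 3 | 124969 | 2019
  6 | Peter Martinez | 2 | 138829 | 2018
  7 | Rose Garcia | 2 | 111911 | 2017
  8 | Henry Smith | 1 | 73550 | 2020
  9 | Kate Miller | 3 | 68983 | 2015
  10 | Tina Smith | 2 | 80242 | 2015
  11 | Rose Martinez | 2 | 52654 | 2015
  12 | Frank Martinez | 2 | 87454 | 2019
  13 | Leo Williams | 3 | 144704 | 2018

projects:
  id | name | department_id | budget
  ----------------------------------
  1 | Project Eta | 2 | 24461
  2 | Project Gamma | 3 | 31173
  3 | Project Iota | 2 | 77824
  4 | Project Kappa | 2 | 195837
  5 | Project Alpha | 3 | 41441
SELECT name, budget FROM departments WHERE budget <= 191807

Execution result:
name | budget
HR | 87279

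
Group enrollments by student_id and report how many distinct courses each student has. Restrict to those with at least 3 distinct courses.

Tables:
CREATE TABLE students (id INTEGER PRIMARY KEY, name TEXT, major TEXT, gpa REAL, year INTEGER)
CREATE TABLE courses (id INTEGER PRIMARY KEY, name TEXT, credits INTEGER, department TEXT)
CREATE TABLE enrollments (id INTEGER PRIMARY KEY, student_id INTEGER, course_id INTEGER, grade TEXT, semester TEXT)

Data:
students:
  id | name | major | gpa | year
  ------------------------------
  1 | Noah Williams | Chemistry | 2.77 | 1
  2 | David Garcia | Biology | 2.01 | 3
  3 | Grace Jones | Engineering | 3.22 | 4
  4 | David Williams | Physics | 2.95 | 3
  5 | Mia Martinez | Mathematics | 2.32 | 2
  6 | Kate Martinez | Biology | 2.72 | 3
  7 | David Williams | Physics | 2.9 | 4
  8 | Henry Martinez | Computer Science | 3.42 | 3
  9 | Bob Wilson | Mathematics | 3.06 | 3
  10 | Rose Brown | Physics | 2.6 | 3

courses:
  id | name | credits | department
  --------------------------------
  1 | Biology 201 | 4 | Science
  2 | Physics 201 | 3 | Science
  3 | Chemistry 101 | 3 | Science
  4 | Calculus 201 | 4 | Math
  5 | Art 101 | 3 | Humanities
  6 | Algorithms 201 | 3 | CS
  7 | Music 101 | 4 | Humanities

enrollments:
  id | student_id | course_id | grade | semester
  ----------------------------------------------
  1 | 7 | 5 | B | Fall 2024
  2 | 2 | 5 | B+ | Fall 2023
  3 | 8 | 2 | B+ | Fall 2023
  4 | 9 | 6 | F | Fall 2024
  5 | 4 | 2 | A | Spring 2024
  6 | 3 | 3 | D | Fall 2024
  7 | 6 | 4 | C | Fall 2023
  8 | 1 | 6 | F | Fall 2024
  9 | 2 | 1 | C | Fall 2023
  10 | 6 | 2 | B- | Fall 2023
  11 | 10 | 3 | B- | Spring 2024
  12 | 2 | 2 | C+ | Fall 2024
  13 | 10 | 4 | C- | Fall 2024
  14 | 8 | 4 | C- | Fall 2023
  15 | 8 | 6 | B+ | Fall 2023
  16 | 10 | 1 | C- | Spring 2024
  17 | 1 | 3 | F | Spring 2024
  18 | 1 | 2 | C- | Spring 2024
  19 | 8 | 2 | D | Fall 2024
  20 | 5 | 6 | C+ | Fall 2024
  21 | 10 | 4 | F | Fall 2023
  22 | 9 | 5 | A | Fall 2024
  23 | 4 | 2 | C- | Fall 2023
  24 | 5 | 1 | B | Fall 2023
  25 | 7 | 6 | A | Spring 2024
SELECT student_id, COUNT(DISTINCT course_id) AS distinct_course_count FROM enrollments GROUP BY student_id HAVING COUNT(DISTINCT course_id) >= 3

Execution result:
student_id | distinct_course_count
1 | 3
2 | 3
8 | 3
10 | 3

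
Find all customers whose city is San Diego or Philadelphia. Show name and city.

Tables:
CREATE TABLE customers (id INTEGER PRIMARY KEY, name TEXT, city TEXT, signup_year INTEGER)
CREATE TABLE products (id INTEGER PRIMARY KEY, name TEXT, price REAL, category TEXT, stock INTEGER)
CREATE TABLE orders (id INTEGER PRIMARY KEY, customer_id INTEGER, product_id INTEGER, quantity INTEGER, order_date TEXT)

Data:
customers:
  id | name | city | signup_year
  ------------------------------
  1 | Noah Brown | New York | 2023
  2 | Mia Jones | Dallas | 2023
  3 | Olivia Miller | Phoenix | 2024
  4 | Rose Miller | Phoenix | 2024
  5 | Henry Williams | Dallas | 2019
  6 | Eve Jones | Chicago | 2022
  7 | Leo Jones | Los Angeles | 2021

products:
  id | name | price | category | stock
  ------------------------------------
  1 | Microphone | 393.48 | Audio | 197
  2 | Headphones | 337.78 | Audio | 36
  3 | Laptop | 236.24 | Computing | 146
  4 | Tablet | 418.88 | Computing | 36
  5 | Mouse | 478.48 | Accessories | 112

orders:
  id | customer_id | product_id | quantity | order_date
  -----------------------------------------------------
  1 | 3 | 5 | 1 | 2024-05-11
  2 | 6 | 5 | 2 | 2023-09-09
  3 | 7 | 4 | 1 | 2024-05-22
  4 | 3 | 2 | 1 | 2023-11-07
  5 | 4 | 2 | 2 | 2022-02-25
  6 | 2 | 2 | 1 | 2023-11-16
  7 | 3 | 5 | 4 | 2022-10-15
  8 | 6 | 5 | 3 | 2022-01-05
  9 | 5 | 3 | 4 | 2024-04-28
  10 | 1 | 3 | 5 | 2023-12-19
SELECT name, city FROM customers WHERE city IN ('San Diego', 'Philadelphia')

Execution result:
(no rows)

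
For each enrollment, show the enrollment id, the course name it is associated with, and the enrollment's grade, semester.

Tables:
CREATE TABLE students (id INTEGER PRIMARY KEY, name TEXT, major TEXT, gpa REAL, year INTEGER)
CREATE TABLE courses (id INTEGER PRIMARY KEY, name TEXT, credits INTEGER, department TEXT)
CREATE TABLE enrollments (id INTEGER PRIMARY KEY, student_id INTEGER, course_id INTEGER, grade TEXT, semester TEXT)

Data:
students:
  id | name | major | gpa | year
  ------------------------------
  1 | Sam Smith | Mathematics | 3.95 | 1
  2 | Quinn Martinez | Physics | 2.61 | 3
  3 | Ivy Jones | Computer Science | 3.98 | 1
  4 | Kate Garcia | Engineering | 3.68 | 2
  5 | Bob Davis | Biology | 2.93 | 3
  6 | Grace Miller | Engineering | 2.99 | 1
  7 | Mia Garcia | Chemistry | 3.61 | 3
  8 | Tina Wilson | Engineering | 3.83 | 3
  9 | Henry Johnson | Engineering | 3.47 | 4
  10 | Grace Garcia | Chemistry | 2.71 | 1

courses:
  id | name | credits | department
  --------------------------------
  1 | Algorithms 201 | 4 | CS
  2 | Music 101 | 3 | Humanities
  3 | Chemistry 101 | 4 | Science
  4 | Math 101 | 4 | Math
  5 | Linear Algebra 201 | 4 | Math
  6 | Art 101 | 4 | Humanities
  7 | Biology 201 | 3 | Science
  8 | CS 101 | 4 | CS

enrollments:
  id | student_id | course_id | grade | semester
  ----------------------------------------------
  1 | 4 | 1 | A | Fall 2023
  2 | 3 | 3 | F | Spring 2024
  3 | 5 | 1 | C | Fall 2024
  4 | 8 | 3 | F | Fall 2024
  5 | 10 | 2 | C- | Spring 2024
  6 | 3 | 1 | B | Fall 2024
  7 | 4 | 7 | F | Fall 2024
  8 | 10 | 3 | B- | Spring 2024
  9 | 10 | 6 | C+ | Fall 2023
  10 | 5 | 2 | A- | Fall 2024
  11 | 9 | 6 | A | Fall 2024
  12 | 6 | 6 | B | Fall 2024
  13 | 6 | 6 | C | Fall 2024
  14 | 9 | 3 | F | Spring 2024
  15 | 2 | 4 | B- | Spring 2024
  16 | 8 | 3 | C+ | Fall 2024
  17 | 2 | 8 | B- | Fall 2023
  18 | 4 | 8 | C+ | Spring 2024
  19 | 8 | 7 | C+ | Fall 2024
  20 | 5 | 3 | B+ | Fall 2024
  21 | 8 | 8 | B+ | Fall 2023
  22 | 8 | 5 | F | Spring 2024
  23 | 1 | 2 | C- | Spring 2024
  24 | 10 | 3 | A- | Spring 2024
SELECT c.id, p.name AS course, c.grade, c.semester FROM enrollments c JOIN courses p ON c.course_id = p.id

Execution result:
id | course | grade | semester
1 | Algorithms 201 | A | Fall 2023
2 | Chemistry 101 | F | Spring 2024
3 | Algorithms 201 | C | Fall 2024
4 | Chemistry 101 | F | Fall 2024
5 | Music 101 | C- | Spring 2024
6 | Algorithms 201 | B | Fall 2024
7 | Biology 201 | F | Fall 2024
8 | Chemistry 101 | B- | Spring 2024
9 | Art 101 | C+ | Fall 2023
10 | Music 101 | A- | Fall 2024
11 | Art 101 | A | Fall 2024
12 | Art 101 | B | Fall 2024
13 | Art 101 | C | Fall 2024
14 | Chemistry 101 | F | Spring 2024
15 | Math 101 | B- | Spring 2024
16 | Chemistry 101 | C+ | Fall 2024
17 | CS 101 | B- | Fall 2023
18 | CS 101 | C+ | Spring 2024
19 | Biology 201 | C+ | Fall 2024
20 | Chemistry 101 | B+ | Fall 2024
21 | CS 101 | B+ | Fall 2023
22 | Linear Algebra 201 | F | Spring 2024
23 | Music 101 | C- | Spring 2024
24 | Chemistry 101 | A- | Spring 2024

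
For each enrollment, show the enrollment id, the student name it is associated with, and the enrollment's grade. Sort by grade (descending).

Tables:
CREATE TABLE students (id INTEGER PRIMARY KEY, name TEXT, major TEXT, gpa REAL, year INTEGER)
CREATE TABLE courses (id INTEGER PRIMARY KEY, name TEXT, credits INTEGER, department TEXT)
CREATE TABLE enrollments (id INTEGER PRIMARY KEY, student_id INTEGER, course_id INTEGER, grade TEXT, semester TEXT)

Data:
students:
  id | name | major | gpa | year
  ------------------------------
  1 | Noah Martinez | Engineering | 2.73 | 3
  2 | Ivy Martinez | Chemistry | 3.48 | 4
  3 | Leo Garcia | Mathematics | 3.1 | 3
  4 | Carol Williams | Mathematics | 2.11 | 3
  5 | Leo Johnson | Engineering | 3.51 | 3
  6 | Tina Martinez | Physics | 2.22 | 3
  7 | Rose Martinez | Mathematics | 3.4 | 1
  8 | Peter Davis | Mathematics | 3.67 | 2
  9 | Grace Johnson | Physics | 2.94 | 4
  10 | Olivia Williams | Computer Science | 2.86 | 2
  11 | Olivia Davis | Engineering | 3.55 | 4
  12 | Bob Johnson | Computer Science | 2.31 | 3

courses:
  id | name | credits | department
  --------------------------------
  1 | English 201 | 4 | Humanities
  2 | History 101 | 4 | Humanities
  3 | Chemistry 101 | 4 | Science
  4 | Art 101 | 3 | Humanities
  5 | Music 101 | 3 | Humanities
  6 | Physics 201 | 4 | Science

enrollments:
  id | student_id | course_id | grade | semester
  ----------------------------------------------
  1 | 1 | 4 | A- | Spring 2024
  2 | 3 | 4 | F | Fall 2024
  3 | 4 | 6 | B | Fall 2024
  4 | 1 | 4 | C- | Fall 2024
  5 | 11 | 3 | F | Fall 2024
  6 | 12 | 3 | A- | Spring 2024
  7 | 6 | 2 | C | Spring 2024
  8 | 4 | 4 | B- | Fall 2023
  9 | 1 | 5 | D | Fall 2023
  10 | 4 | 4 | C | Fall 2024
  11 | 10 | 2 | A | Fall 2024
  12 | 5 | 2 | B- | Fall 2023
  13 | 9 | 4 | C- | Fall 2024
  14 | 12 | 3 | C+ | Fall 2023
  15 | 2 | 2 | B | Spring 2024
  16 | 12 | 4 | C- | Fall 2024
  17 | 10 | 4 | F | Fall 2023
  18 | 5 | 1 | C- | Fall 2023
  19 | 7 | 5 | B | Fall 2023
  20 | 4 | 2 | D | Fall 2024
SELECT c.id, p.name AS student, c.grade FROM enrollments c JOIN students p ON c.student_id = p.id ORDER BY c.grade DESC

Execution result:
id | student | grade
2 | Leo Garcia | F
5 | Olivia Davis | F
17 | Olivia Williams | F
9 | Noah Martinez | D
20 | Carol Williams | D
4 | Noah Martinez | C-
13 | Grace Johnson | C-
16 | Bob Johnson | C-
18 | Leo Johnson | C-
14 | Bob Johnson | C+
7 | Tina Martinez | C
10 | Carol Williams | C
8 | Carol Williams | B-
12 | Leo Johnson | B-
3 | Carol Williams | B
15 | Ivy Martinez | B
19 | Rose Martinez | B
1 | Noah Martinez | A-
6 | Bob Johnson | A-
11 | Olivia Williams | A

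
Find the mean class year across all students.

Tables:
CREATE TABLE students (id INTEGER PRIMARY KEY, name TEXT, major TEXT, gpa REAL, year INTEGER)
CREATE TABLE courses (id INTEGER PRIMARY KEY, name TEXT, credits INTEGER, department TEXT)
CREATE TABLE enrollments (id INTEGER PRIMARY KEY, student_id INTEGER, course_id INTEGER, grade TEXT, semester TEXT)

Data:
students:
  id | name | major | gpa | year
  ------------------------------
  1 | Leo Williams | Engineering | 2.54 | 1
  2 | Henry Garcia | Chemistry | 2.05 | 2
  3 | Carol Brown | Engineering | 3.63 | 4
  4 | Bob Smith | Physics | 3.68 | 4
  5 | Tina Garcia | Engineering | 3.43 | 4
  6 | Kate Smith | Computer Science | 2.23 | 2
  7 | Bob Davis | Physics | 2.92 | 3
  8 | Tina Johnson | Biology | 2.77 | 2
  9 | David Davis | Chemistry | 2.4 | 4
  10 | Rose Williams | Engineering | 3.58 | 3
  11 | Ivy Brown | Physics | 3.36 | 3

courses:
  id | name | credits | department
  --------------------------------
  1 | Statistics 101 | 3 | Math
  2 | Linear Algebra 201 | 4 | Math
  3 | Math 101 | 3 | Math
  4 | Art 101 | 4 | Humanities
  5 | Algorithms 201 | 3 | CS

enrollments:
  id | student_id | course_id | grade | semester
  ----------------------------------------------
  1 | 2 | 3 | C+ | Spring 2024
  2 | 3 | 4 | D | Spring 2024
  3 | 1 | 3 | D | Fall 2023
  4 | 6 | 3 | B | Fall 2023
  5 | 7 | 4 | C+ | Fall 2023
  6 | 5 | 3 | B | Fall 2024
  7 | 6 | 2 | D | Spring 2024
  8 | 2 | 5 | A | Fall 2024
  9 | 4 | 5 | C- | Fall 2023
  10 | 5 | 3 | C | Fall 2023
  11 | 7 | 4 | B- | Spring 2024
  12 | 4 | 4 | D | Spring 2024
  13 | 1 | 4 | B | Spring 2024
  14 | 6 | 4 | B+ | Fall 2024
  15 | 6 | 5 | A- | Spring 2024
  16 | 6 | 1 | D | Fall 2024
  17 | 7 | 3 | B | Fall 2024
SELECT AVG(year) FROM students

Execution result:
2.91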